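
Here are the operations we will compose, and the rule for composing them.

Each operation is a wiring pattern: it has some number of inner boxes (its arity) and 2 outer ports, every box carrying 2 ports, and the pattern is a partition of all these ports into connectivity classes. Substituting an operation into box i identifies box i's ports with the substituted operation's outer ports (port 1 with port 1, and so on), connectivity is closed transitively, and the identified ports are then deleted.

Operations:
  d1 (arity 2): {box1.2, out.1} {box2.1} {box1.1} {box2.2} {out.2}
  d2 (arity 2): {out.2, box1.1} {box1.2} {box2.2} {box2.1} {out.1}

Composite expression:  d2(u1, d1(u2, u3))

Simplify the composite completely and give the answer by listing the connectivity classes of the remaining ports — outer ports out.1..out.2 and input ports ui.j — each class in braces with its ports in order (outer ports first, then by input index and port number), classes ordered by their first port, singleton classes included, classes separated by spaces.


Connectivity passes through glued d2-boundaries; trace each wire chain.
the subtree at d1 composes to {out.1, u2.2} {out.2} {u2.1} {u3.1} {u3.2} on (u2, u3); out.j = own outer ports
the subtree at d2 composes to {out.1} {out.2, u1.1} {u1.2} {u2.1} {u2.2} {u3.1} {u3.2} on (u1, u2, u3); out.j = own outer ports

{out.1} {out.2, u1.1} {u1.2} {u2.1} {u2.2} {u3.1} {u3.2}


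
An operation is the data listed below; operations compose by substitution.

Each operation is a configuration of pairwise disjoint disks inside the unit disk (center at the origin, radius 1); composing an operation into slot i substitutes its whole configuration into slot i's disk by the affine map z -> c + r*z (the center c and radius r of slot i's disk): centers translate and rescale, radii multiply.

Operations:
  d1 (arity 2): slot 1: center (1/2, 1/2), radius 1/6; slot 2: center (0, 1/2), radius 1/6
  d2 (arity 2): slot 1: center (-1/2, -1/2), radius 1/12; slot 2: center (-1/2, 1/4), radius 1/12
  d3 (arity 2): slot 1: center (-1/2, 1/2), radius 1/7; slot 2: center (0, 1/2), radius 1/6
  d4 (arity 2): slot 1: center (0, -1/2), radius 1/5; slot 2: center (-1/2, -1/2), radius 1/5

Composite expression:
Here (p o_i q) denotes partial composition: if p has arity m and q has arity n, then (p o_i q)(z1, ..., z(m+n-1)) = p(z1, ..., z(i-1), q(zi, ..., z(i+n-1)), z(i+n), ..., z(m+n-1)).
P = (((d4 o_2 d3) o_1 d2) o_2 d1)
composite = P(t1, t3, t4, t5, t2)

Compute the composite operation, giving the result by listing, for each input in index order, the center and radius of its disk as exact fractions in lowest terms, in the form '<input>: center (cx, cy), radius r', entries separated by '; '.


t1: center (-1/10, -3/5), radius 1/60; t2: center (-1/2, -2/5), radius 1/30; t3: center (-11/120, -53/120), radius 1/360; t4: center (-1/10, -53/120), radius 1/360; t5: center (-3/5, -2/5), radius 1/35

Each t-disk chains the slot maps above it in d4; radii multiply.
t1: after 2 affine steps, its disk has center (-1/10, -3/5), radius 1/60
t3: after 3 affine steps, its disk has center (-11/120, -53/120), radius 1/360
t4: after 3 affine steps, its disk has center (-1/10, -53/120), radius 1/360
t5: after 2 affine steps, its disk has center (-3/5, -2/5), radius 1/35
t2: after 2 affine steps, its disk has center (-1/2, -2/5), radius 1/30


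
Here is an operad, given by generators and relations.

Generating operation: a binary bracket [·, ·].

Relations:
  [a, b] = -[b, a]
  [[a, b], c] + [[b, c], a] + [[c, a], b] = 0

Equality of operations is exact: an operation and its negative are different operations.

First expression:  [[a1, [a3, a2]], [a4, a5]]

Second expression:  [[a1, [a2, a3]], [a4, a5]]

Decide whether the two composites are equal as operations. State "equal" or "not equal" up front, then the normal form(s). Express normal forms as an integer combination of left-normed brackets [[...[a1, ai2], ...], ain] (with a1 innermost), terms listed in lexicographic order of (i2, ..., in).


not equal: they reduce to -[[[[a1, a2], a3], a4], a5] + [[[[a1, a2], a3], a5], a4] + [[[[a1, a3], a2], a4], a5] - [[[[a1, a3], a2], a5], a4] and [[[[a1, a2], a3], a4], a5] - [[[[a1, a2], a3], a5], a4] - [[[[a1, a3], a2], a4], a5] + [[[[a1, a3], a2], a5], a4]

Reducing the first expression gives -[[[[a1, a2], a3], a4], a5] + [[[[a1, a2], a3], a5], a4] + [[[[a1, a3], a2], a4], a5] - [[[[a1, a3], a2], a5], a4]
Reducing the second expression gives [[[[a1, a2], a3], a4], a5] - [[[[a1, a2], a3], a5], a4] - [[[[a1, a3], a2], a4], a5] + [[[[a1, a3], a2], a5], a4]
Distinct normal forms: not equal.


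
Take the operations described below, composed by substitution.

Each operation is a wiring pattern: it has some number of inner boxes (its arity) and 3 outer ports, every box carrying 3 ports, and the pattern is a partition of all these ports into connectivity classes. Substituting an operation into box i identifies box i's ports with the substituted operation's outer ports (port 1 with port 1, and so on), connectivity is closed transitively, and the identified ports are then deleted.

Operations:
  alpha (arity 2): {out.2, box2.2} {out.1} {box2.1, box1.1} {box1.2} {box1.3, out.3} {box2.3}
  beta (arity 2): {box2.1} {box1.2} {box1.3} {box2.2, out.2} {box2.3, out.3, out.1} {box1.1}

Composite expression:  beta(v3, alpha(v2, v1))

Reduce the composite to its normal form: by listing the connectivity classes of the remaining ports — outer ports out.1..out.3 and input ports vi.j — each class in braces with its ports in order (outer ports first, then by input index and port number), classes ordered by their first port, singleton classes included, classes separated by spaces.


{out.1, out.3, v2.3} {out.2, v1.2} {v1.1, v2.1} {v1.3} {v2.2} {v3.1} {v3.2} {v3.3}

Treat the ports identified at beta as solder joints: merge, then drop.
composing alpha on (v2, v1), with out.j its own outer ports: {out.1} {out.2, v1.2} {out.3, v2.3} {v1.1, v2.1} {v1.3} {v2.2}
composing beta on (v3, v2, v1), with out.j its own outer ports: {out.1, out.3, v2.3} {out.2, v1.2} {v1.1, v2.1} {v1.3} {v2.2} {v3.1} {v3.2} {v3.3}


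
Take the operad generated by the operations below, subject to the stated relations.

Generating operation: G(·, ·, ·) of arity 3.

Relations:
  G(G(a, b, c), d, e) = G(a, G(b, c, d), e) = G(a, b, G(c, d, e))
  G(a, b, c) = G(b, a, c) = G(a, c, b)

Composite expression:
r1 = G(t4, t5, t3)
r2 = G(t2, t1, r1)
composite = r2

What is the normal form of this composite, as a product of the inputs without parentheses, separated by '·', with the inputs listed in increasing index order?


t1 · t2 · t3 · t4 · t5


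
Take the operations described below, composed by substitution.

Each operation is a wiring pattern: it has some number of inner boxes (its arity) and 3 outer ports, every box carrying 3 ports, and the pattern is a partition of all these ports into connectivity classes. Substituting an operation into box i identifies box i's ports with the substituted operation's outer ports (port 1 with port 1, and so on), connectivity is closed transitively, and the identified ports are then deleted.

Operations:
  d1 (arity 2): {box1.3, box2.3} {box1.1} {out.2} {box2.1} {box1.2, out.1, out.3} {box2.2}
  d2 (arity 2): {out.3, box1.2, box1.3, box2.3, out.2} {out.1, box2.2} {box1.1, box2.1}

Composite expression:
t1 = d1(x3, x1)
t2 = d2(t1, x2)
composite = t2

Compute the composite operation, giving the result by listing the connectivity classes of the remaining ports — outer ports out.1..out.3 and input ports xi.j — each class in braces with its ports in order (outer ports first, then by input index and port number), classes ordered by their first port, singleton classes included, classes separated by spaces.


Connectivity passes through glued d2-boundaries; trace each wire chain.
after d1, the pattern on (x3, x1) reads {out.1, out.3, x3.2} {out.2} {x1.1} {x1.2} {x1.3, x3.3} {x3.1} (out.j = its outer ports)
after d2, the pattern on (x3, x1, x2) reads {out.1, x2.2} {out.2, out.3, x2.1, x2.3, x3.2} {x1.1} {x1.2} {x1.3, x3.3} {x3.1} (out.j = its outer ports)

{out.1, x2.2} {out.2, out.3, x2.1, x2.3, x3.2} {x1.1} {x1.2} {x1.3, x3.3} {x3.1}


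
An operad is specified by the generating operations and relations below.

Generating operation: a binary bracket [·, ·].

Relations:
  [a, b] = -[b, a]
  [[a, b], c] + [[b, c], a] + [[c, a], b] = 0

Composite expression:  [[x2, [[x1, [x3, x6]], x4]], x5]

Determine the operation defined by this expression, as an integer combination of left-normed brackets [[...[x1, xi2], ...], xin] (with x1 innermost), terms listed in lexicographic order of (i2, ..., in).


Left-normed coefficients sit on the x1-initial expansion words.
Composite bracket: [[x2, [[x1, [x3, x6]], x4]], x5]
Each bracket splits as ab - ba, giving 32 signed words (2^5 = 32).
Keep just the words that open with x1:
  sign of x1x3x6x4x2x5 is -1, so it contributes -[[[[[x1, x3], x6], x4], x2], x5]
  sign of x1x6x3x4x2x5 is +1, so it contributes +[[[[[x1, x6], x3], x4], x2], x5]

-[[[[[x1, x3], x6], x4], x2], x5] + [[[[[x1, x6], x3], x4], x2], x5]


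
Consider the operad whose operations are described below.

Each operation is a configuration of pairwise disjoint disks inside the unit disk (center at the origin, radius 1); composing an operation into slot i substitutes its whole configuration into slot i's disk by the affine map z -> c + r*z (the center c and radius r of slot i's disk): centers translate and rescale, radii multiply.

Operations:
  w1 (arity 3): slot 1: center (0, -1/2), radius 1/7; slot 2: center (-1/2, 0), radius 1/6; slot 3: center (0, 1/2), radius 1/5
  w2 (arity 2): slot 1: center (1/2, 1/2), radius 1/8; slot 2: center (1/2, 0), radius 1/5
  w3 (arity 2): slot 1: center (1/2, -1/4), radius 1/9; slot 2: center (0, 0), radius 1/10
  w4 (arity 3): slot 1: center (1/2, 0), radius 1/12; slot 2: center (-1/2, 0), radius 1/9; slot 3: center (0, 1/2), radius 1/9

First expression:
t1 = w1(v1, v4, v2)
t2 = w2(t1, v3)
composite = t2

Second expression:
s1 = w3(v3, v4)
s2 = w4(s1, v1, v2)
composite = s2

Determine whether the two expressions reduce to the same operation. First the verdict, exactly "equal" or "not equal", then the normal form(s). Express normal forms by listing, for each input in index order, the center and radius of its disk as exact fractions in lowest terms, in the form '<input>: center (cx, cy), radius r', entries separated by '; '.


not equal: they reduce to v1: center (1/2, 7/16), radius 1/56; v2: center (1/2, 9/16), radius 1/40; v3: center (1/2, 0), radius 1/5; v4: center (7/16, 1/2), radius 1/48 and v1: center (-1/2, 0), radius 1/9; v2: center (0, 1/2), radius 1/9; v3: center (13/24, -1/48), radius 1/108; v4: center (1/2, 0), radius 1/120


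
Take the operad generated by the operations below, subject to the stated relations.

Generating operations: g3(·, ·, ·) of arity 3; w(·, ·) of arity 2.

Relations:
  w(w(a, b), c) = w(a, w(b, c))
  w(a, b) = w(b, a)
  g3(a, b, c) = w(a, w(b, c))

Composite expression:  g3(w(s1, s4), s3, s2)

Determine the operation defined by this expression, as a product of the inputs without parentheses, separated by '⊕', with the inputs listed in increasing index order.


s1 ⊕ s2 ⊕ s3 ⊕ s4

With g3 associative and commutative, the s-input set is all that matters.
w(s1, s4) collapses to s1 ⊕ s4
g3(w(s1, s4), s3, s2) collapses to s1 ⊕ s4 ⊕ s3 ⊕ s2
rearranged into index order: s1 ⊕ s2 ⊕ s3 ⊕ s4


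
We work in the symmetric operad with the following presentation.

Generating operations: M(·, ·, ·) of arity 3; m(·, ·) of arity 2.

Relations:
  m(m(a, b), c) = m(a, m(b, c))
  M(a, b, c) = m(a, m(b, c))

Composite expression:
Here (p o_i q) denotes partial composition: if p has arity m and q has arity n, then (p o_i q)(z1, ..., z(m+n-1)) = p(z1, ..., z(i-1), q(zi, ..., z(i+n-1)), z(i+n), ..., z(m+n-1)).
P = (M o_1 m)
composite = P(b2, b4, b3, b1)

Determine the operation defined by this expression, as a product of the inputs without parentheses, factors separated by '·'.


b2 · b4 · b3 · b1


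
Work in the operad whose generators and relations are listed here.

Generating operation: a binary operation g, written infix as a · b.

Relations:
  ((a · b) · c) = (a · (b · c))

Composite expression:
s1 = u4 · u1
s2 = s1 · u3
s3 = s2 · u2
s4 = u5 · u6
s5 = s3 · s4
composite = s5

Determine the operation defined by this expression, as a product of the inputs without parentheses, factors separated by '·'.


u4 · u1 · u3 · u2 · u5 · u6

Key point: g is associative — brackets drop, the u-order remains.
(u4 · u1) reduces to u4 · u1
((u4 · u1) · u3) reduces to u4 · u1 · u3
(((u4 · u1) · u3) · u2) reduces to u4 · u1 · u3 · u2
(u5 · u6) reduces to u5 · u6
((((u4 · u1) · u3) · u2) · (u5 · u6)) reduces to u4 · u1 · u3 · u2 · u5 · u6


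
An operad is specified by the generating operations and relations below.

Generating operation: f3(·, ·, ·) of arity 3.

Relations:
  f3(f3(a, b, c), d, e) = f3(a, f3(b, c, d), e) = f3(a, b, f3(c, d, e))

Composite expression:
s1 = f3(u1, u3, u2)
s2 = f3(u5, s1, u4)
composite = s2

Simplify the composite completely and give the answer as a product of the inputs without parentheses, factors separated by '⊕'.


Every regrouping of f3 is equal, so read the u-inputs in written order.
f3(u1, u3, u2) linearizes to u1 ⊕ u3 ⊕ u2
f3(u5, f3(u1, u3, u2), u4) linearizes to u5 ⊕ u1 ⊕ u3 ⊕ u2 ⊕ u4

u5 ⊕ u1 ⊕ u3 ⊕ u2 ⊕ u4


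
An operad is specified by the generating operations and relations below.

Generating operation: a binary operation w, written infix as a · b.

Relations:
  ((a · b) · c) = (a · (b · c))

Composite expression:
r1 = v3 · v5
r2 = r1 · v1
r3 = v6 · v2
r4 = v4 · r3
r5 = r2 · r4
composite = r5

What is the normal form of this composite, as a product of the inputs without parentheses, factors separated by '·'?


Every regrouping of w is equal, so read the v-inputs in written order.
(v3 · v5) collapses to v3 · v5
((v3 · v5) · v1) collapses to v3 · v5 · v1
(v6 · v2) collapses to v6 · v2
(v4 · (v6 · v2)) collapses to v4 · v6 · v2
(((v3 · v5) · v1) · (v4 · (v6 · v2))) collapses to v3 · v5 · v1 · v4 · v6 · v2

v3 · v5 · v1 · v4 · v6 · v2


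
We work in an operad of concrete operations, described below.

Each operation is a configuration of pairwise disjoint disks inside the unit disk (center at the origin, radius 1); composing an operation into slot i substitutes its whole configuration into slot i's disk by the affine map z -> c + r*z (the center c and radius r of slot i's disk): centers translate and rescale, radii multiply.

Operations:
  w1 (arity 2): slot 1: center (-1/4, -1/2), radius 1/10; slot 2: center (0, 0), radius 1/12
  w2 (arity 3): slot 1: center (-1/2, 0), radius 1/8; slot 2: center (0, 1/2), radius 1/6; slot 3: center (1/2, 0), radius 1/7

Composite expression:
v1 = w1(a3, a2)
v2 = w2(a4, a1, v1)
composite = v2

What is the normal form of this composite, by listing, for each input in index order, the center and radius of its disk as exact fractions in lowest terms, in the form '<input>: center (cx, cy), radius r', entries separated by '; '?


Nesting under w2 composes maps z -> c + r*z down each a-path.
input a4: composing its 1 substitution step yields center (-1/2, 0), radius 1/8
input a1: composing its 1 substitution step yields center (0, 1/2), radius 1/6
input a3: composing its 2 substitution steps yields center (13/28, -1/14), radius 1/70
input a2: composing its 2 substitution steps yields center (1/2, 0), radius 1/84

a1: center (0, 1/2), radius 1/6; a2: center (1/2, 0), radius 1/84; a3: center (13/28, -1/14), radius 1/70; a4: center (-1/2, 0), radius 1/8


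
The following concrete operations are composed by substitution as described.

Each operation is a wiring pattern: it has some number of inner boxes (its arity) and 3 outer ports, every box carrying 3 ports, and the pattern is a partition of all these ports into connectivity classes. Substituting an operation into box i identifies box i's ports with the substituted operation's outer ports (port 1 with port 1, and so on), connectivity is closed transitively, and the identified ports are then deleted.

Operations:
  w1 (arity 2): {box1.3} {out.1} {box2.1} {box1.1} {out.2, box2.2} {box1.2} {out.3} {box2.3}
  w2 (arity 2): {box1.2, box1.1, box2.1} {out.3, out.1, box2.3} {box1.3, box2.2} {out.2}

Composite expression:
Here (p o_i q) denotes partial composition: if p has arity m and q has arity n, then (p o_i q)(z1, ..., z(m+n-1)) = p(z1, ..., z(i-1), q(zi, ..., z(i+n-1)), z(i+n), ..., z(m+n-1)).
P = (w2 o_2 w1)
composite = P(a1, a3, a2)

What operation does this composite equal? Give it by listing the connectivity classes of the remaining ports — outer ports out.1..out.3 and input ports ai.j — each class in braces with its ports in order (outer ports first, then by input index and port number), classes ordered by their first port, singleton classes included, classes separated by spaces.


{out.1, out.3} {out.2} {a1.1, a1.2} {a1.3, a2.2} {a2.1} {a2.3} {a3.1} {a3.2} {a3.3}

Two ports join when wires chain via w2-identified ports.
w1 over (a3, a2) gives {out.1} {out.2, a2.2} {out.3} {a2.1} {a2.3} {a3.1} {a3.2} {a3.3}, out.j being that stage's outer ports
w2 over (a1, a3, a2) gives {out.1, out.3} {out.2} {a1.1, a1.2} {a1.3, a2.2} {a2.1} {a2.3} {a3.1} {a3.2} {a3.3}, out.j being that stage's outer ports


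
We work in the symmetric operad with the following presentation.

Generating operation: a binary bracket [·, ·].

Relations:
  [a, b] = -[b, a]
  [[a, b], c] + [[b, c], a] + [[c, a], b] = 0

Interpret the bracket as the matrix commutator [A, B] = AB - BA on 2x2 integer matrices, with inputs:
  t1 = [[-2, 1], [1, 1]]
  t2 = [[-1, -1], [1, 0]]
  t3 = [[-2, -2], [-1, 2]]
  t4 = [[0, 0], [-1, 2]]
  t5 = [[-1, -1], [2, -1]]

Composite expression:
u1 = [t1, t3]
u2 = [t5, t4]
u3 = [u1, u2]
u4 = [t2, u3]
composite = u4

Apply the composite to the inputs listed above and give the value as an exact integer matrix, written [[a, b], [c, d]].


[[30, -84], [-114, -30]]

[t1, t3] = [[1, 10], [-7, -1]]
[t5, t4] = [[1, -2], [-4, -1]]
[[t1, t3], [t5, t4]] = [[-54, -24], [-6, 54]]
[t2, [[t1, t3], [t5, t4]]] = [[30, -84], [-114, -30]]


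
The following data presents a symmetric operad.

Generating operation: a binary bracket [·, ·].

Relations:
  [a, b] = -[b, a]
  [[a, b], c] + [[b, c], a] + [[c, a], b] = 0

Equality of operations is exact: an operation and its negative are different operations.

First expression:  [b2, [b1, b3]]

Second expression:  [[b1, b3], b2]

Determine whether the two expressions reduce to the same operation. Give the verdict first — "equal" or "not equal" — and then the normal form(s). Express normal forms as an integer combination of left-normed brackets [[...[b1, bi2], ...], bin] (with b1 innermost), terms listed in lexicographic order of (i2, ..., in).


The first expression reduces to -[[b1, b3], b2]
The second expression reduces to [[b1, b3], b2]
Distinct normal forms: not equal.

not equal; the first gives -[[b1, b3], b2] and the second [[b1, b3], b2]


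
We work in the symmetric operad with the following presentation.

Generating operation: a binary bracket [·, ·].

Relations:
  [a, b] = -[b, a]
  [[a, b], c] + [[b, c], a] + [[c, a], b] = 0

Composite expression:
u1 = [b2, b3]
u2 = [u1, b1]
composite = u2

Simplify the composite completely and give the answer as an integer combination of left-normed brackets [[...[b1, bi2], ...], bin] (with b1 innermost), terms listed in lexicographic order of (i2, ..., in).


-[[b1, b2], b3] + [[b1, b3], b2]

Antisymmetry and Jacobi reduce to b1-anchored left-normed brackets.
Composite bracket: [[b2, b3], b1]
The bracket unfolds into 4 signed words via [a, b] = ab - ba (2^2 = 4).
Only words starting with b1 matter:
  word b1b2b3 has sign -1, contributing -[[b1, b2], b3]
  word b1b3b2 has sign +1, contributing +[[b1, b3], b2]


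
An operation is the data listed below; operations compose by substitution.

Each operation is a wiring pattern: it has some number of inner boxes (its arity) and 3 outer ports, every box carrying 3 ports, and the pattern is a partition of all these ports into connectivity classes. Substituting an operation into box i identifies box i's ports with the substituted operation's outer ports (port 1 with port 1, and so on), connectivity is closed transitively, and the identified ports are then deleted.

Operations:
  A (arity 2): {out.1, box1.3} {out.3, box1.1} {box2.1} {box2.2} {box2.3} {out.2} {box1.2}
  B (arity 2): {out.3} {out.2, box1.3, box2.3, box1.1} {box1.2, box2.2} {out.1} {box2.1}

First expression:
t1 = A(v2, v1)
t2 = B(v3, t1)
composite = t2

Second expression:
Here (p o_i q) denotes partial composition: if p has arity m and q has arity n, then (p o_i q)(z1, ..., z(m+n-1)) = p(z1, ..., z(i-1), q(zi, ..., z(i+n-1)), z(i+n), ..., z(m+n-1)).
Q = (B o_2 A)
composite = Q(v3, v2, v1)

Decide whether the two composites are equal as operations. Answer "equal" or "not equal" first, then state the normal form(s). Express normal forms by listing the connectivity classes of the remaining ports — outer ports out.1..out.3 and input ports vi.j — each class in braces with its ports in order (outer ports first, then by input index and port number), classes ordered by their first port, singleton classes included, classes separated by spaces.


equal; both compose to {out.1} {out.2, v2.1, v3.1, v3.3} {out.3} {v1.1} {v1.2} {v1.3} {v2.2} {v2.3} {v3.2}

The first expression reduces to {out.1} {out.2, v2.1, v3.1, v3.3} {out.3} {v1.1} {v1.2} {v1.3} {v2.2} {v2.3} {v3.2}
The second expression reduces to {out.1} {out.2, v2.1, v3.1, v3.3} {out.3} {v1.1} {v1.2} {v1.3} {v2.2} {v2.3} {v3.2}
Identical normal forms: equal.


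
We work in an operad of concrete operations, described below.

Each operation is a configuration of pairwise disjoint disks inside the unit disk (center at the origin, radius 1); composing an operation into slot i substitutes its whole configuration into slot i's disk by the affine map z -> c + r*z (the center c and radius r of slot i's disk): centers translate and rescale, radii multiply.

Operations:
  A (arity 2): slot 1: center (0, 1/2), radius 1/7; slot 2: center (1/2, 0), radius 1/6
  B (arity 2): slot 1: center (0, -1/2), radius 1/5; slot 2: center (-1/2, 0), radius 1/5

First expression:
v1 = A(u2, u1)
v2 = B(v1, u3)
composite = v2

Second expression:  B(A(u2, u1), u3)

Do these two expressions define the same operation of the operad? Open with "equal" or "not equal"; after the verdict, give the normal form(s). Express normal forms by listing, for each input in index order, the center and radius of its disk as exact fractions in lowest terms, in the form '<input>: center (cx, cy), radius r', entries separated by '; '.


The first composite normalizes to u1: center (1/10, -1/2), radius 1/30; u2: center (0, -2/5), radius 1/35; u3: center (-1/2, 0), radius 1/5
The second composite normalizes to u1: center (1/10, -1/2), radius 1/30; u2: center (0, -2/5), radius 1/35; u3: center (-1/2, 0), radius 1/5
Identical normal forms: equal.

equal — both sides give u1: center (1/10, -1/2), radius 1/30; u2: center (0, -2/5), radius 1/35; u3: center (-1/2, 0), radius 1/5


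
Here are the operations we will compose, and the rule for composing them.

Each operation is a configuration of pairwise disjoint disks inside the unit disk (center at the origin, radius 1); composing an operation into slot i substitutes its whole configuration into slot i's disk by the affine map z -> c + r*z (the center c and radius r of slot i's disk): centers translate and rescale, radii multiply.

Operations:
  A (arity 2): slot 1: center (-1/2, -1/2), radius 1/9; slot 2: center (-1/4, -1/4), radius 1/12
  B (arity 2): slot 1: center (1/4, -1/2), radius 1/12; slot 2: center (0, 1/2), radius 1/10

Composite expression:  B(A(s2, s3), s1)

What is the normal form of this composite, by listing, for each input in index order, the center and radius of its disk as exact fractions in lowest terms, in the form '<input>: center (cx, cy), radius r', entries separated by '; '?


s1: center (0, 1/2), radius 1/10; s2: center (5/24, -13/24), radius 1/108; s3: center (11/48, -25/48), radius 1/144

Each s-disk chains the slot maps above it in B; radii multiply.
s2 passes through 2 substitutions, ending at center (5/24, -13/24), radius 1/108
s3 passes through 2 substitutions, ending at center (11/48, -25/48), radius 1/144
s1 passes through 1 substitution, ending at center (0, 1/2), radius 1/10


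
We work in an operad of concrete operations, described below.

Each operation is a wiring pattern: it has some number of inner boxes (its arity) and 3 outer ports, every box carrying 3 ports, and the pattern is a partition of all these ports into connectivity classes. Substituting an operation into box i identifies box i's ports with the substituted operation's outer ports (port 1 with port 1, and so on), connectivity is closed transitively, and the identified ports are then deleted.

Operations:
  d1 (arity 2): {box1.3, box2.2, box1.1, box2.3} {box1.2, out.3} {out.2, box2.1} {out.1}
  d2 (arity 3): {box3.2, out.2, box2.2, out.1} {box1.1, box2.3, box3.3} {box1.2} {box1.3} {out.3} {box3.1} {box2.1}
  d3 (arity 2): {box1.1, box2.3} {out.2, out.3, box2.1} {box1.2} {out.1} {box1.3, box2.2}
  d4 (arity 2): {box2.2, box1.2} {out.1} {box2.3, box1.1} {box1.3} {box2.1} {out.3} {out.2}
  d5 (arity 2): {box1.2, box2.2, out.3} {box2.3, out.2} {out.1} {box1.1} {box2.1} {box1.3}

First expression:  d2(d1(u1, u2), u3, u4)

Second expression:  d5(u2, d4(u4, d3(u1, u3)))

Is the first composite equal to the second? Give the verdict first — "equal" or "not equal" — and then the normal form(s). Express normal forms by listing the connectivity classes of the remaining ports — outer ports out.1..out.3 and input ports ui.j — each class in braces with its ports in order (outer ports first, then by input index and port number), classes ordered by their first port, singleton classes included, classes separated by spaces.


not equal; first: {out.1, out.2, u3.2, u4.2} {out.3} {u1.1, u1.3, u2.2, u2.3} {u1.2} {u2.1} {u3.1} {u3.3, u4.3} {u4.1}; second: {out.1} {out.2} {out.3, u2.2} {u1.1, u3.3} {u1.2} {u1.3, u3.2} {u2.1} {u2.3} {u3.1, u4.1, u4.2} {u4.3}

The first expression, normalized: {out.1, out.2, u3.2, u4.2} {out.3} {u1.1, u1.3, u2.2, u2.3} {u1.2} {u2.1} {u3.1} {u3.3, u4.3} {u4.1}
The second expression, normalized: {out.1} {out.2} {out.3, u2.2} {u1.1, u3.3} {u1.2} {u1.3, u3.2} {u2.1} {u2.3} {u3.1, u4.1, u4.2} {u4.3}
They disagree, so not equal.


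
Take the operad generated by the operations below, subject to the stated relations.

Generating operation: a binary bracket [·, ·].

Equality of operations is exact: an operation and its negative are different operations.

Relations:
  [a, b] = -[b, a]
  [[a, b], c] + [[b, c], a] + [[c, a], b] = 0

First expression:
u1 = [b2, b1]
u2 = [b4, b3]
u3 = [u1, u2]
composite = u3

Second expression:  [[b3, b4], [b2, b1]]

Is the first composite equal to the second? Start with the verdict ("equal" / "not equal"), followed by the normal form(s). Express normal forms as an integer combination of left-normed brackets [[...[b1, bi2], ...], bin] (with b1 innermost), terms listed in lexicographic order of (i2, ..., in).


equal; the common form is [[[b1, b2], b3], b4] - [[[b1, b2], b4], b3]

Reducing the first expression gives [[[b1, b2], b3], b4] - [[[b1, b2], b4], b3]
Reducing the second expression gives [[[b1, b2], b3], b4] - [[[b1, b2], b4], b3]
The forms coincide; equal.


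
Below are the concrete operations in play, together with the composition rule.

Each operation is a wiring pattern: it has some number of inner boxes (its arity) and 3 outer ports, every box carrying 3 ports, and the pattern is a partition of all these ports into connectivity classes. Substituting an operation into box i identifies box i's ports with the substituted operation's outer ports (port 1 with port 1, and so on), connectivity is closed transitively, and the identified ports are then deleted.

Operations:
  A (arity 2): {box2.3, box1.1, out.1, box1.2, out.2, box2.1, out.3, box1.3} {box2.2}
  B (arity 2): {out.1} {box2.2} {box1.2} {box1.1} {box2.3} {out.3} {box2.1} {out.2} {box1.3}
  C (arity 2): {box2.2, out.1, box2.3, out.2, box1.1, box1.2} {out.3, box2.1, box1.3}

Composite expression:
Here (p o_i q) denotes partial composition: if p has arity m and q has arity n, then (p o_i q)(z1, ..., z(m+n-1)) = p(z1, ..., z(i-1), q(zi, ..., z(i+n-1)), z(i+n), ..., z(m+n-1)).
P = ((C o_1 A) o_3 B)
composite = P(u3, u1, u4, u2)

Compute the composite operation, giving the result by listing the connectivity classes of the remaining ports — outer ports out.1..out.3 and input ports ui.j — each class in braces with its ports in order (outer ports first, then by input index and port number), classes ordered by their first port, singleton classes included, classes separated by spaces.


{out.1, out.2, out.3, u1.1, u1.3, u3.1, u3.2, u3.3} {u1.2} {u2.1} {u2.2} {u2.3} {u4.1} {u4.2} {u4.3}

Two ports join when wires chain via C-identified ports.
the subtree at A composes to {out.1, out.2, out.3, u1.1, u1.3, u3.1, u3.2, u3.3} {u1.2} on (u3, u1); out.j = own outer ports
the subtree at B composes to {out.1} {out.2} {out.3} {u2.1} {u2.2} {u2.3} {u4.1} {u4.2} {u4.3} on (u4, u2); out.j = own outer ports
the subtree at C composes to {out.1, out.2, out.3, u1.1, u1.3, u3.1, u3.2, u3.3} {u1.2} {u2.1} {u2.2} {u2.3} {u4.1} {u4.2} {u4.3} on (u3, u1, u4, u2); out.j = own outer ports


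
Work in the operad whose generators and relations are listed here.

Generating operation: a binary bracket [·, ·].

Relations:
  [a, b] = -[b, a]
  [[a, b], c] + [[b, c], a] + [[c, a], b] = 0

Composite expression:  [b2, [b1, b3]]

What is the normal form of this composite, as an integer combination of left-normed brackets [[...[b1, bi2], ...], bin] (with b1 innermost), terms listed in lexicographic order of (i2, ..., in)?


-[[b1, b3], b2]


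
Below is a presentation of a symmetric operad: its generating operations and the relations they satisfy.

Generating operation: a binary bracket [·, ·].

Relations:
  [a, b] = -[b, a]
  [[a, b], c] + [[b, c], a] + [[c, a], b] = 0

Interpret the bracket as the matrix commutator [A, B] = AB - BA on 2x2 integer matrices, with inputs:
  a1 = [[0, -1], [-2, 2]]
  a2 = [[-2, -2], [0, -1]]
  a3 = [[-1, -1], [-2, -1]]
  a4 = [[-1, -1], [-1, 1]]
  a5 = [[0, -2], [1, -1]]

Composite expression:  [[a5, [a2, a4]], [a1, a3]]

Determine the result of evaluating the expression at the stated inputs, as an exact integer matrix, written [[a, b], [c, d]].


[[-30, 20], [40, 30]]

[a2, a4] = [[2, -3], [-1, -2]]
[a5, [a2, a4]] = [[5, 5], [5, -5]]
[a1, a3] = [[0, 2], [-4, 0]]
[[a5, [a2, a4]], [a1, a3]] = [[-30, 20], [40, 30]]


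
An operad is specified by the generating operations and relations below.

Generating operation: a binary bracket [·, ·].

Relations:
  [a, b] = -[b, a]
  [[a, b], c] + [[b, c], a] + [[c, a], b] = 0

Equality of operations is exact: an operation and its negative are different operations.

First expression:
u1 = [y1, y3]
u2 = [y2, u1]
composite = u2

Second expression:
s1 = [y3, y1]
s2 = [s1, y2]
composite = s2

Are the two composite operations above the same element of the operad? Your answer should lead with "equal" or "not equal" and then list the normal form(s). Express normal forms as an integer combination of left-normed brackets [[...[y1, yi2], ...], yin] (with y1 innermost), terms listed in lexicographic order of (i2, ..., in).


equal: each reduces to -[[y1, y3], y2]

In normal form, the first expression is -[[y1, y3], y2]
In normal form, the second expression is -[[y1, y3], y2]
Same normal form: equal.


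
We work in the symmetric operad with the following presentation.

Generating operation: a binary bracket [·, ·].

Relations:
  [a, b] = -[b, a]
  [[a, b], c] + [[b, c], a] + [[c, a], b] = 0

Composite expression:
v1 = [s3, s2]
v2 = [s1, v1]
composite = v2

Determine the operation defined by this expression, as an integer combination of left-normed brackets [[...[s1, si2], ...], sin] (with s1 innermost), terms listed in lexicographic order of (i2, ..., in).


Expand each bracket as ab - ba; the s1-initial words give the coefficients.
Composite bracket: [s1, [s3, s2]]
The bracket unfolds into 4 signed words via [a, b] = ab - ba (2^2 = 4).
Only words starting with s1 matter:
  s1s2s3 (sign -1) contributes -[[s1, s2], s3]
  s1s3s2 (sign +1) contributes +[[s1, s3], s2]

-[[s1, s2], s3] + [[s1, s3], s2]


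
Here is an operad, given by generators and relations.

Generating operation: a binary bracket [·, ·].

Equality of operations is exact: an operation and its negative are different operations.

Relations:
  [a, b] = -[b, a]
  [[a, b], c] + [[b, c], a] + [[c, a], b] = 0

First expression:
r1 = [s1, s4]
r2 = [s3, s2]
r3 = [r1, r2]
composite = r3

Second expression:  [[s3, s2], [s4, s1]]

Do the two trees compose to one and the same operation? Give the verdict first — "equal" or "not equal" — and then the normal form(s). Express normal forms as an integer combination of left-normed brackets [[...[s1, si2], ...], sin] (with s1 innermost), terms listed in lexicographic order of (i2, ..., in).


equal — both sides give -[[[s1, s4], s2], s3] + [[[s1, s4], s3], s2]

The first expression reduces to -[[[s1, s4], s2], s3] + [[[s1, s4], s3], s2]
The second expression reduces to -[[[s1, s4], s2], s3] + [[[s1, s4], s3], s2]
The forms coincide; equal.


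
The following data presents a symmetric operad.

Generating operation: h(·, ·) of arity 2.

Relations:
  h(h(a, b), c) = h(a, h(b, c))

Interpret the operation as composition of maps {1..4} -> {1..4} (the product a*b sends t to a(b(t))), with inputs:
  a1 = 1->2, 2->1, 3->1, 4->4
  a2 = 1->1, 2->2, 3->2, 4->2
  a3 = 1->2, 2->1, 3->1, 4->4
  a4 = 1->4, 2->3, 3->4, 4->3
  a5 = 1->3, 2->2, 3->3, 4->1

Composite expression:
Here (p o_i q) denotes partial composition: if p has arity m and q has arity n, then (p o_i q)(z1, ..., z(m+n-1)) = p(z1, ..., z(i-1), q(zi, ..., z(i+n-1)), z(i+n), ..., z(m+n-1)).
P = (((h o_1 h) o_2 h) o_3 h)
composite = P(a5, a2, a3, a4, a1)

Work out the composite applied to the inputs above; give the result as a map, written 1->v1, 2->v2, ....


1->3, 2->2, 3->2, 4->3

h(a3, a4) = 1->4, 2->1, 3->4, 4->1
h(a2, h(a3, a4)) = 1->2, 2->1, 3->2, 4->1
h(a5, h(a2, h(a3, a4))) = 1->2, 2->3, 3->2, 4->3
h(h(a5, h(a2, h(a3, a4))), a1) = 1->3, 2->2, 3->2, 4->3


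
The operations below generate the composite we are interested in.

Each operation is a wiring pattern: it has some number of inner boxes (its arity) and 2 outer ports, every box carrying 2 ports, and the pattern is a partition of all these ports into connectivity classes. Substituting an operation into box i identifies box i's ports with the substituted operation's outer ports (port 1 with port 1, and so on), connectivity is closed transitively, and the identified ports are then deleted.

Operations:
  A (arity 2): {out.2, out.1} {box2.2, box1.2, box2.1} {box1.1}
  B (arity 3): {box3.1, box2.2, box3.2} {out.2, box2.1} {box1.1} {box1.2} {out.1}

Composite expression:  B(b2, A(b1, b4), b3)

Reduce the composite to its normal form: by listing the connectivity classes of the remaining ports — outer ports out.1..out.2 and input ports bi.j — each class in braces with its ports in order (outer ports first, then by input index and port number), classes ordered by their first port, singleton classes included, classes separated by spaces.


{out.1} {out.2, b3.1, b3.2} {b1.1} {b1.2, b4.1, b4.2} {b2.1} {b2.2}


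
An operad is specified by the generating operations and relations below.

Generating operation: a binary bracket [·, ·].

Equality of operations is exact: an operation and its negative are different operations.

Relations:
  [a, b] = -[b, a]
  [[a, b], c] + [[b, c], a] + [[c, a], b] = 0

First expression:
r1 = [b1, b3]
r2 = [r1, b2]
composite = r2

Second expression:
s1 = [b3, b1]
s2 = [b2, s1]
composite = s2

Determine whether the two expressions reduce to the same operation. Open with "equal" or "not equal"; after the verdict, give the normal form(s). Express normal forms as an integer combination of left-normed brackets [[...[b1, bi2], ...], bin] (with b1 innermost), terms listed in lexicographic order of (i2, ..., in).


equal; both compose to [[b1, b3], b2]

Reducing the first expression gives [[b1, b3], b2]
Reducing the second expression gives [[b1, b3], b2]
The normal forms match — equal.


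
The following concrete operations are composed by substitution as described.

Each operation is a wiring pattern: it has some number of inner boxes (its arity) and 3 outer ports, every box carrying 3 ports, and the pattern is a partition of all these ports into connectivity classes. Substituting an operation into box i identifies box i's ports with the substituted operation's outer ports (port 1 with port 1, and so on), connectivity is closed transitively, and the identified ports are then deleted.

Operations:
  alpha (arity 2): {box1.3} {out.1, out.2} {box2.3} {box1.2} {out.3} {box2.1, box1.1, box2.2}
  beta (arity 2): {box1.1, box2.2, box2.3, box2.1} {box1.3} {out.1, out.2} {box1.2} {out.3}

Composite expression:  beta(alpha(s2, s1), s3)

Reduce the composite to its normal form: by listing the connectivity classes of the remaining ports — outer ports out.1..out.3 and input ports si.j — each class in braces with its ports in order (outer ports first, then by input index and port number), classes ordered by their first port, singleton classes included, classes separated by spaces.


{out.1, out.2} {out.3} {s1.1, s1.2, s2.1} {s1.3} {s2.2} {s2.3} {s3.1, s3.2, s3.3}

Connectivity passes through glued beta-boundaries; trace each wire chain.
after alpha, the pattern on (s2, s1) reads {out.1, out.2} {out.3} {s1.1, s1.2, s2.1} {s1.3} {s2.2} {s2.3} (out.j = its outer ports)
after beta, the pattern on (s2, s1, s3) reads {out.1, out.2} {out.3} {s1.1, s1.2, s2.1} {s1.3} {s2.2} {s2.3} {s3.1, s3.2, s3.3} (out.j = its outer ports)


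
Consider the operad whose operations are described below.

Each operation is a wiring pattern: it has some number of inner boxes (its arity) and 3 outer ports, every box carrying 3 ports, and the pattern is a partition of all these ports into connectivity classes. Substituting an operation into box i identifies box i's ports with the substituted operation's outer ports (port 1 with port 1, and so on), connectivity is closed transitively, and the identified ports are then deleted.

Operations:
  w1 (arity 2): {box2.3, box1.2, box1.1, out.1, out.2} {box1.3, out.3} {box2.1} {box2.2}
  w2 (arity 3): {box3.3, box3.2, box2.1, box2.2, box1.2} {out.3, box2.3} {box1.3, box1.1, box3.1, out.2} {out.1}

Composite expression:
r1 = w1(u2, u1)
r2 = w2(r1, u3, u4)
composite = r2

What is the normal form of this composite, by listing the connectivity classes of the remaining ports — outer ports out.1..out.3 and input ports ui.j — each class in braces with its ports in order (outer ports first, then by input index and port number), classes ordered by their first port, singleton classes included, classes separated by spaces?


{out.1} {out.2, u1.3, u2.1, u2.2, u2.3, u3.1, u3.2, u4.1, u4.2, u4.3} {out.3, u3.3} {u1.1} {u1.2}

Reachability decides: close wires over w2-identified ports.
stage w1: inputs (u2, u1), connectivity {out.1, out.2, u1.3, u2.1, u2.2} {out.3, u2.3} {u1.1} {u1.2}, out.j its boundary
stage w2: inputs (u2, u1, u3, u4), connectivity {out.1} {out.2, u1.3, u2.1, u2.2, u2.3, u3.1, u3.2, u4.1, u4.2, u4.3} {out.3, u3.3} {u1.1} {u1.2}, out.j its boundary


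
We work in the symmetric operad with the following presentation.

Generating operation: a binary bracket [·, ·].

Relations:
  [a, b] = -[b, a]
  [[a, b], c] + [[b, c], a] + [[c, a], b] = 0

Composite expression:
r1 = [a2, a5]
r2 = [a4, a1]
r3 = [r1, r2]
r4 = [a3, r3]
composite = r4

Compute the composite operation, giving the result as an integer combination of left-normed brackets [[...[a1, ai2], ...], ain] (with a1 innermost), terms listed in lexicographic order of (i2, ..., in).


Expand each bracket as ab - ba; the a1-initial words give the coefficients.
Composite bracket: [a3, [[a2, a5], [a4, a1]]]
Full expansion: 16 signed words from ab - ba (2^4 = 16).
Only words starting with a1 matter:
  from a1a4a2a5a3, sign -1: term -[[[[a1, a4], a2], a5], a3]
  from a1a4a5a2a3, sign +1: term +[[[[a1, a4], a5], a2], a3]

-[[[[a1, a4], a2], a5], a3] + [[[[a1, a4], a5], a2], a3]
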